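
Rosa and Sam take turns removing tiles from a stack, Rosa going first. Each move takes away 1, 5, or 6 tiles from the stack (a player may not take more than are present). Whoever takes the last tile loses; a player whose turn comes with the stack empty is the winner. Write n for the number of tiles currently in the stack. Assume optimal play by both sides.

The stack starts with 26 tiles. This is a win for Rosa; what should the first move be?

Remove 1, leaving 25.

Work bottom-up. With no move the player to move wins. Otherwise the position is W if at least one move leads to an L position for the opponent, and L if every move leads to a W.
n=0: no move; the opponent has just taken the last tile and therefore loses → W
n=1: →0(W) only, which is W, so L
n=2: →1(L), so W
n=3: →2(W) only, which is W, so L
n=4: →3(L), so W
n=5: →4(W), 0(W) — all W, so L
n=6: →5(L), so W
n=7: →1(L), so W
n=8: →3(L), so W
n=9: →3(L), so W
n=10: →5(L), so W
n=11: →5(L), so W
n=12: →11(W), 7(W), 6(W) — all W, so L
n=13: →12(L), so W
n=14: →13(W), 9(W), 8(W) — all W, so L
n=15: →14(L), so W
n=16: →15(W), 11(W), 10(W) — all W, so L
n=17: →16(L), so W
n=18: →12(L), so W
n=19: →14(L), so W
n=20: →14(L), so W
n=21: →16(L), so W
n=22: →16(L), so W
n=23: →22(W), 18(W), 17(W) — all W, so L
n=24: →23(L), so W
n=25: →24(W), 20(W), 19(W) — all W, so L
n=26: →25(L), so W
From 26, the L positions reachable in one move are: 25.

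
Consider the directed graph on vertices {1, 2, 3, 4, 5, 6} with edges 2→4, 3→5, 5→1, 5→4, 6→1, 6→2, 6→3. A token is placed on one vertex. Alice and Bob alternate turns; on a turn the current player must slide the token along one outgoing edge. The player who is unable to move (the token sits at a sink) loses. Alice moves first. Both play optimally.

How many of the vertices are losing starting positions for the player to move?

3

Positions with no move are L. A position that does have a move is losing for the player to move precisely when every available move leads to a winning position for the opponent. Fill in the labels:
Every edge goes from a vertex to one that appears earlier in the order 4, 1, 2, 5, 3, 6, so processing vertices in that order labels each vertex after all of its successors.
4: no outgoing edge → L
1: no outgoing edge → L
2: →4(L), so W
5: →1(L), so W
3: →5(W) only, which is W, so L
6: →3(L), so W
The L vertices are 1, 3, 4; that is 3 in all.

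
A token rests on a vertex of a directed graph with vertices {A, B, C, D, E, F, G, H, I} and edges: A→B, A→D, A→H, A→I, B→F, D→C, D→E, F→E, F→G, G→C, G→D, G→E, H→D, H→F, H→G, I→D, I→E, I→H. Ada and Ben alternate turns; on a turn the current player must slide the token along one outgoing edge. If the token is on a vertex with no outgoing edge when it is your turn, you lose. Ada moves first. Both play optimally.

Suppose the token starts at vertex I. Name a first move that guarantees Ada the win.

Move to H.

Compute win/loss labels from the base case upward. A position with no move is L. Any other position is W if it can reach an L in one move, else L.
Every edge goes from a vertex to one that appears earlier in the order C, E, D, G, F, H, B, I, A, so processing vertices in that order labels each vertex after all of its successors.
C: no outgoing edge → L
E: no outgoing edge → L
D: →E(L), so W
G: →E(L), so W
F: →E(L), so W
H: →F(W), G(W), D(W) — all W, so L
B: →F(W) only, which is W, so L
I: →H(L), so W
A: →B(L), so W
From I, the L positions reachable in one move are: H, E. Any move reaching one of these is winning.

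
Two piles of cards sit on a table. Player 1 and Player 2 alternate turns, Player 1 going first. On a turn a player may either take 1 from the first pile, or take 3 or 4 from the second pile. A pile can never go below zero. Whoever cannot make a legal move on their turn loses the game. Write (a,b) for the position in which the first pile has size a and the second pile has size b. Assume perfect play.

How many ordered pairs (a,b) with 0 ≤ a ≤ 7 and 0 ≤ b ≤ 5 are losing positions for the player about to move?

24

Classify positions by backward induction: terminal positions (no move available) are L. From any other position, the mover wins iff some move reaches an L.
Every move lowers a or b (never raises either), so fill the grid row by row in increasing a, and left to right within a row: each cell's successors are then already labelled.
      b=0  b=1  b=2  b=3  b=4  b=5
a=0:    L    L    L    W    W    W
a=1:    W    W    W    L    L    L
a=2:    L    L    L    W    W    W
a=3:    W    W    W    L    L    L
a=4:    L    L    L    W    W    W
a=5:    W    W    W    L    L    L
a=6:    L    L    L    W    W    W
a=7:    W    W    W    L    L    L
Cells with no legal move (terminal, hence L): (0,0), (0,1), (0,2).
The remaining L cells, each justified by listing all of its moves:
(1,3): only reaches (0,3)(W), (1,0)(W), all W → L
(1,4): only reaches (0,4)(W), (1,1)(W), (1,0)(W), all W → L
(1,5): only reaches (0,5)(W), (1,2)(W), (1,1)(W), all W → L
(2,0): only reaches (1,0)(W), which is W → L
(2,1): only reaches (1,1)(W), which is W → L
(2,2): only reaches (1,2)(W), which is W → L
(3,3): only reaches (2,3)(W), (3,0)(W), all W → L
(3,4): only reaches (2,4)(W), (3,1)(W), (3,0)(W), all W → L
(3,5): only reaches (2,5)(W), (3,2)(W), (3,1)(W), all W → L
(4,0): only reaches (3,0)(W), which is W → L
(4,1): only reaches (3,1)(W), which is W → L
(4,2): only reaches (3,2)(W), which is W → L
(5,3): only reaches (4,3)(W), (5,0)(W), all W → L
(5,4): only reaches (4,4)(W), (5,1)(W), (5,0)(W), all W → L
(5,5): only reaches (4,5)(W), (5,2)(W), (5,1)(W), all W → L
(6,0): only reaches (5,0)(W), which is W → L
(6,1): only reaches (5,1)(W), which is W → L
(6,2): only reaches (5,2)(W), which is W → L
(7,3): only reaches (6,3)(W), (7,0)(W), all W → L
(7,4): only reaches (6,4)(W), (7,1)(W), (7,0)(W), all W → L
(7,5): only reaches (6,5)(W), (7,2)(W), (7,1)(W), all W → L
Every other cell has at least one move into one of the L cells above, so it is W.
L cells per row: a=0: 3, a=1: 3, a=2: 3, a=3: 3, a=4: 3, a=5: 3, a=6: 3, a=7: 3; total 24.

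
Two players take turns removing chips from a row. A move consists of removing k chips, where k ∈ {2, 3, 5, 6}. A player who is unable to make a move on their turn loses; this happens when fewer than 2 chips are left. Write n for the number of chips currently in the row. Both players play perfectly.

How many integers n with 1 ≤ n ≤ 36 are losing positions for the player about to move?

9

Use the standard recursion: the mover loses at a terminal position; elsewhere, the mover wins exactly when some move hands the opponent an L position.
n=0: no move → L
n=1: no move → L
n=2: →0(L), so W
n=3: →1(L), so W
n=4: →1(L), so W
n=5: →0(L), so W
n=6: →1(L), so W
n=7: →1(L), so W
n=8: →6(W), 5(W), 3(W), 2(W) — all W, so L
n=9: →7(W), 6(W), 4(W), 3(W) — all W, so L
n=10: →8(L), so W
n=11: →9(L), so W
n=12: →9(L), so W
n=13: →8(L), so W
n=14: →9(L), so W
n=15: →9(L), so W
n=16: →14(W), 13(W), 11(W), 10(W) — all W, so L
n=17: →15(W), 14(W), 12(W), 11(W) — all W, so L
n=18: →16(L), so W
n=19: →17(L), so W
n=20: →17(L), so W
n=21: →16(L), so W
n=22: →17(L), so W
n=23: →17(L), so W
n=24: →22(W), 21(W), 19(W), 18(W) — all W, so L
n=25: →23(W), 22(W), 20(W), 19(W) — all W, so L
n=26: →24(L), so W
n=27: →25(L), so W
n=28: →25(L), so W
n=29: →24(L), so W
n=30: →25(L), so W
n=31: →25(L), so W
n=32: →30(W), 29(W), 27(W), 26(W) — all W, so L
n=33: →31(W), 30(W), 28(W), 27(W) — all W, so L
n=34: →32(L), so W
n=35: →33(L), so W
n=36: →33(L), so W
L entries with 1 ≤ n ≤ 36 (n=0 is outside the asked range and is not counted): n = 1, 8, 9, 16, 17, 24, 25, 32, 33; that makes 9.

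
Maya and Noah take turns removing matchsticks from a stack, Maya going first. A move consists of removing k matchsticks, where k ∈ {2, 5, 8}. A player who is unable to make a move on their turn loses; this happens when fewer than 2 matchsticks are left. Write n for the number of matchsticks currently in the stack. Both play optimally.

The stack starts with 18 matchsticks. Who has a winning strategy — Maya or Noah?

Positions with no move are L. A position that does have a move is losing for the player to move precisely when every available move leads to a winning position for the opponent. Fill in the labels:
n=0: no move → L
n=1: no move → L
n=2: can move to 0, which is L ⇒ W
n=3: can move to 1, which is L ⇒ W
n=4: the only move is to 2(W), a W ⇒ L
n=5: can move to 0, which is L ⇒ W
n=6: can move to 4, which is L ⇒ W
n=7: moves to 5(W), 2(W); every one is W ⇒ L
n=8: can move to 0, which is L ⇒ W
n=9: can move to 7, which is L ⇒ W
n=10: moves to 8(W), 5(W), 2(W); every one is W ⇒ L
n=11: moves to 9(W), 6(W), 3(W); every one is W ⇒ L
n=12: can move to 10, which is L ⇒ W
n=13: can move to 11, which is L ⇒ W
n=14: moves to 12(W), 9(W), 6(W); every one is W ⇒ L
n=15: can move to 10, which is L ⇒ W
n=16: can move to 14, which is L ⇒ W
n=17: moves to 15(W), 12(W), 9(W); every one is W ⇒ L
n=18: can move to 10, which is L ⇒ W
From 18 Maya can remove 8, leaving 10, reaching an L position.

Maya wins.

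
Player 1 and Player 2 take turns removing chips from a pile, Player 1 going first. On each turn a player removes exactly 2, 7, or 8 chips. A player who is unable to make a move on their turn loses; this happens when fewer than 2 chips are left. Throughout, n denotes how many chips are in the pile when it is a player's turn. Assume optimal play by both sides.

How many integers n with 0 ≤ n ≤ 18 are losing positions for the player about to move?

7

Work bottom-up. With no move the player to move loses. Otherwise the position is W if at least one move leads to an L position for the opponent, and L if every move leads to a W.
n=0: no move → L
n=1: no move → L
n=2: can move to 0, which is L ⇒ W
n=3: can move to 1, which is L ⇒ W
n=4: the only move is to 2(W), a W ⇒ L
n=5: the only move is to 3(W), a W ⇒ L
n=6: can move to 4, which is L ⇒ W
n=7: can move to 5, which is L ⇒ W
n=8: can move to 1, which is L ⇒ W
n=9: can move to 1, which is L ⇒ W
n=10: moves to 8(W), 3(W), 2(W); every one is W ⇒ L
n=11: can move to 4, which is L ⇒ W
n=12: can move to 10, which is L ⇒ W
n=13: can move to 5, which is L ⇒ W
n=14: moves to 12(W), 7(W), 6(W); every one is W ⇒ L
n=15: moves to 13(W), 8(W), 7(W); every one is W ⇒ L
n=16: can move to 14, which is L ⇒ W
n=17: can move to 15, which is L ⇒ W
n=18: can move to 10, which is L ⇒ W
L entries with 0 ≤ n ≤ 18: n = 0, 1, 4, 5, 10, 14, 15; that makes 7.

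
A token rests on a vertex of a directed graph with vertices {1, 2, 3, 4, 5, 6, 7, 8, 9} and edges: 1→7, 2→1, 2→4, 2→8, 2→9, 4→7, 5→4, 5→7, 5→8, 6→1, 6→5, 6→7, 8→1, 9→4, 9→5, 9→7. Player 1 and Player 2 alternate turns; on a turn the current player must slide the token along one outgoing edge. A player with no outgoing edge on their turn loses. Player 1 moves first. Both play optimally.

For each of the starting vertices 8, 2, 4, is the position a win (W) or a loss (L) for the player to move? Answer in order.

8: L, 2: W, 4: W

Classify positions by backward induction: terminal positions (no move available) are L. From any other position, the mover wins iff some move reaches an L.
Every edge goes from a vertex to one that appears earlier in the order 3, 7, 4, 1, 8, 5, 9, 6, 2, so processing vertices in that order labels each vertex after all of its successors.
3: no outgoing edge → L
7: no outgoing edge → L
4: W (go to 7, an L position)
1: W (go to 7, an L position)
8: L (sole option 1(W) is W)
5: W (go to 8, an L position)
9: W (go to 7, an L position)
6: W (go to 7, an L position)
2: W (go to 8, an L position)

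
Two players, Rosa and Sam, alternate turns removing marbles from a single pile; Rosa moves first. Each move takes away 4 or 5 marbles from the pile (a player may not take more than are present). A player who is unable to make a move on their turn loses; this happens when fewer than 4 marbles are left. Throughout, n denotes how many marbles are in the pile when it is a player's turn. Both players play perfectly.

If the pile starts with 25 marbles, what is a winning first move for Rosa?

Remove 4, leaving 21.

Label each position W (a win for the player to move) or L (a loss). A position with no legal move is L; any other position is W exactly when some move reaches an L, and L when every move reaches a W.
n=0: no move → L
n=1: no move → L
n=2: no move → L
n=3: no move → L
n=4: reaches L-position 0 → W
n=5: reaches L-position 1 → W
n=6: reaches L-position 2 → W
n=7: reaches L-position 3 → W
n=8: reaches L-position 3 → W
n=9: only reaches 5(W), 4(W), all W → L
n=10: only reaches 6(W), 5(W), all W → L
n=11: only reaches 7(W), 6(W), all W → L
n=12: only reaches 8(W), 7(W), all W → L
n=13: reaches L-position 9 → W
n=14: reaches L-position 10 → W
n=15: reaches L-position 11 → W
n=16: reaches L-position 12 → W
n=17: reaches L-position 12 → W
n=18: only reaches 14(W), 13(W), all W → L
n=19: only reaches 15(W), 14(W), all W → L
n=20: only reaches 16(W), 15(W), all W → L
n=21: only reaches 17(W), 16(W), all W → L
n=22: reaches L-position 18 → W
n=23: reaches L-position 19 → W
n=24: reaches L-position 20 → W
n=25: reaches L-position 21 → W
From 25, the L positions reachable in one move are: 21, 20. Any move reaching one of these is winning.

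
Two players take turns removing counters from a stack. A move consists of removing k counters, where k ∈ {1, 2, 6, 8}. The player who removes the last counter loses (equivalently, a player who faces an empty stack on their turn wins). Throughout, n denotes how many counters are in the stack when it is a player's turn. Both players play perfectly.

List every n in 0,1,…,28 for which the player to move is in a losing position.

Positions with no move are W. A position that does have a move is losing for the player to move precisely when every available move leads to a winning position for the opponent. Fill in the labels:
n=0: no move; the opponent has just taken the last counter and therefore loses → W
n=1: only reaches 0(W), which is W → L
n=2: reaches L-position 1 → W
n=3: reaches L-position 1 → W
n=4: only reaches 3(W), 2(W), all W → L
n=5: reaches L-position 4 → W
n=6: reaches L-position 4 → W
n=7: reaches L-position 1 → W
n=8: only reaches 7(W), 6(W), 2(W), 0(W), all W → L
n=9: reaches L-position 8 → W
n=10: reaches L-position 8 → W
n=11: only reaches 10(W), 9(W), 5(W), 3(W), all W → L
n=12: reaches L-position 11 → W
n=13: reaches L-position 11 → W
n=14: reaches L-position 8 → W
n=15: only reaches 14(W), 13(W), 9(W), 7(W), all W → L
n=16: reaches L-position 15 → W
n=17: reaches L-position 15 → W
n=18: only reaches 17(W), 16(W), 12(W), 10(W), all W → L
n=19: reaches L-position 18 → W
n=20: reaches L-position 18 → W
n=21: reaches L-position 15 → W
n=22: only reaches 21(W), 20(W), 16(W), 14(W), all W → L
n=23: reaches L-position 22 → W
n=24: reaches L-position 22 → W
n=25: only reaches 24(W), 23(W), 19(W), 17(W), all W → L
n=26: reaches L-position 25 → W
n=27: reaches L-position 25 → W
n=28: reaches L-position 22 → W
The losing starting values of n are exactly the entries labelled L in this table (8 of them).

1, 4, 8, 11, 15, 18, 22, 25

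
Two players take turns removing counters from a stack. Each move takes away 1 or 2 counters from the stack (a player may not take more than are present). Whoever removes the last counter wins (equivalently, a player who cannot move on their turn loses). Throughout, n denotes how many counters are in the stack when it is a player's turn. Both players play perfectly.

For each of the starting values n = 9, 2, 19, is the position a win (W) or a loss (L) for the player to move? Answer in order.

Positions with no move are L. A position that does have a move is losing for the player to move precisely when every available move leads to a winning position for the opponent. Fill in the labels:
n=0: no move → L
n=1: W (go to 0, an L position)
n=2: W (go to 0, an L position)
n=3: L (options 2(W), 1(W) are all W)
n=4: W (go to 3, an L position)
n=5: W (go to 3, an L position)
n=6: L (options 5(W), 4(W) are all W)
n=7: W (go to 6, an L position)
n=8: W (go to 6, an L position)
n=9: L (options 8(W), 7(W) are all W)
n=10: W (go to 9, an L position)
n=11: W (go to 9, an L position)
n=12: L (options 11(W), 10(W) are all W)
n=13: W (go to 12, an L position)
n=14: W (go to 12, an L position)
n=15: L (options 14(W), 13(W) are all W)
n=16: W (go to 15, an L position)
n=17: W (go to 15, an L position)
n=18: L (options 17(W), 16(W) are all W)
n=19: W (go to 18, an L position)

9: L, 2: W, 19: W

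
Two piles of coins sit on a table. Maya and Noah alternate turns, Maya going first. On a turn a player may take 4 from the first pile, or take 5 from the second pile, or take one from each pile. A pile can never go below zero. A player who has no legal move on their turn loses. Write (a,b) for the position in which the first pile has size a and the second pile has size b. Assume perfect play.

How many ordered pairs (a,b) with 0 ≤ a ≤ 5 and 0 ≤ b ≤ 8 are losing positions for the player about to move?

26

Classify positions by backward induction: terminal positions (no move available) are L. From any other position, the mover wins iff some move reaches an L.
Every move lowers a or b (never raises either), so fill the grid row by row in increasing a, and left to right within a row: each cell's successors are then already labelled.
      b=0  b=1  b=2  b=3  b=4  b=5  b=6  b=7  b=8
a=0:    L    L    L    L    L    W    W    W    W
a=1:    L    W    W    W    W    W    L    L    L
a=2:    L    W    L    L    L    W    L    W    W
a=3:    L    W    L    W    W    W    L    W    L
a=4:    W    W    W    W    W    L    L    W    L
a=5:    W    L    L    L    L    L    W    W    W
Cells with no legal move (terminal, hence L): (0,0), (0,1), (0,2), (0,3), (0,4), (1,0), (2,0), (3,0).
The remaining L cells, each justified by listing all of its moves:
(1,6): moves to (1,1)(W), (0,5)(W); every one is W ⇒ L
(1,7): moves to (1,2)(W), (0,6)(W); every one is W ⇒ L
(1,8): moves to (1,3)(W), (0,7)(W); every one is W ⇒ L
(2,2): the only move is to (1,1)(W), a W ⇒ L
(2,3): the only move is to (1,2)(W), a W ⇒ L
(2,4): the only move is to (1,3)(W), a W ⇒ L
(2,6): moves to (2,1)(W), (1,5)(W); every one is W ⇒ L
(3,2): the only move is to (2,1)(W), a W ⇒ L
(3,6): moves to (3,1)(W), (2,5)(W); every one is W ⇒ L
(3,8): moves to (3,3)(W), (2,7)(W); every one is W ⇒ L
(4,5): moves to (0,5)(W), (4,0)(W), (3,4)(W); every one is W ⇒ L
(4,6): moves to (0,6)(W), (4,1)(W), (3,5)(W); every one is W ⇒ L
(4,8): moves to (0,8)(W), (4,3)(W), (3,7)(W); every one is W ⇒ L
(5,1): moves to (1,1)(W), (4,0)(W); every one is W ⇒ L
(5,2): moves to (1,2)(W), (4,1)(W); every one is W ⇒ L
(5,3): moves to (1,3)(W), (4,2)(W); every one is W ⇒ L
(5,4): moves to (1,4)(W), (4,3)(W); every one is W ⇒ L
(5,5): moves to (1,5)(W), (5,0)(W), (4,4)(W); every one is W ⇒ L
Every other cell has at least one move into one of the L cells above, so it is W.
L cells per row: a=0: 5, a=1: 4, a=2: 5, a=3: 4, a=4: 3, a=5: 5; total 26.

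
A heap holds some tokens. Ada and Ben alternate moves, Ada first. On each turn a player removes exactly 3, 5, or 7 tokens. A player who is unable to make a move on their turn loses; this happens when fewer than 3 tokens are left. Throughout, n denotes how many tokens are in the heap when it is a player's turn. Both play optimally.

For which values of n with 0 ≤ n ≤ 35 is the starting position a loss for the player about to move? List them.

Classify positions by backward induction: terminal positions (no move available) are L. From any other position, the mover wins iff some move reaches an L.
n=0: no move → L
n=1: no move → L
n=2: no move → L
n=3: W (go to 0, an L position)
n=4: W (go to 1, an L position)
n=5: W (go to 2, an L position)
n=6: W (go to 1, an L position)
n=7: W (go to 2, an L position)
n=8: W (go to 1, an L position)
n=9: W (go to 2, an L position)
n=10: L (options 7(W), 5(W), 3(W) are all W)
n=11: L (options 8(W), 6(W), 4(W) are all W)
n=12: L (options 9(W), 7(W), 5(W) are all W)
n=13: W (go to 10, an L position)
n=14: W (go to 11, an L position)
n=15: W (go to 12, an L position)
n=16: W (go to 11, an L position)
n=17: W (go to 12, an L position)
n=18: W (go to 11, an L position)
n=19: W (go to 12, an L position)
n=20: L (options 17(W), 15(W), 13(W) are all W)
n=21: L (options 18(W), 16(W), 14(W) are all W)
n=22: L (options 19(W), 17(W), 15(W) are all W)
n=23: W (go to 20, an L position)
n=24: W (go to 21, an L position)
n=25: W (go to 22, an L position)
n=26: W (go to 21, an L position)
n=27: W (go to 22, an L position)
n=28: W (go to 21, an L position)
n=29: W (go to 22, an L position)
n=30: L (options 27(W), 25(W), 23(W) are all W)
n=31: L (options 28(W), 26(W), 24(W) are all W)
n=32: L (options 29(W), 27(W), 25(W) are all W)
n=33: W (go to 30, an L position)
n=34: W (go to 31, an L position)
n=35: W (go to 32, an L position)
Reading off the rows marked L gives the requested list; there are 12 such values of n.

0, 1, 2, 10, 11, 12, 20, 21, 22, 30, 31, 32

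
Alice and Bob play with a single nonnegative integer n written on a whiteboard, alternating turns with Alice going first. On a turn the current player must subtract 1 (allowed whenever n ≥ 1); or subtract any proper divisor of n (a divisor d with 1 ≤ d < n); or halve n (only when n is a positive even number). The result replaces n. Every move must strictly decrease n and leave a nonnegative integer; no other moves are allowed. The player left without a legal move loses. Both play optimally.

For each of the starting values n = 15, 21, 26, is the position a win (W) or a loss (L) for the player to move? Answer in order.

15: L, 21: L, 26: W

Build the W/L table. Terminal = L. A non-terminal position is W if it has a move to some L; otherwise it is L.
n=0: no move → L
n=1: →0(L), so W
n=2: →1(W) only, which is W, so L
n=3: →2(L), so W
n=4: →2(L), so W
n=5: →4(W) only, which is W, so L
n=6: →5(L), so W
n=7: →6(W) only, which is W, so L
n=8: →7(L), so W
n=9: →6(W), 8(W) — all W, so L
n=10: →5(L), so W
n=11: →10(W) only, which is W, so L
n=12: →9(L), so W
n=13: →12(W) only, which is W, so L
n=14: →7(L), so W
n=15: →10(W), 12(W), 14(W) — all W, so L
n=16: →15(L), so W
n=17: →16(W) only, which is W, so L
n=18: →9(L), so W
n=19: →18(W) only, which is W, so L
n=20: →15(L), so W
n=21: →14(W), 18(W), 20(W) — all W, so L
n=22: →11(L), so W
n=23: →22(W) only, which is W, so L
n=24: →21(L), so W
n=25: →20(W), 24(W) — all W, so L
n=26: →13(L), so W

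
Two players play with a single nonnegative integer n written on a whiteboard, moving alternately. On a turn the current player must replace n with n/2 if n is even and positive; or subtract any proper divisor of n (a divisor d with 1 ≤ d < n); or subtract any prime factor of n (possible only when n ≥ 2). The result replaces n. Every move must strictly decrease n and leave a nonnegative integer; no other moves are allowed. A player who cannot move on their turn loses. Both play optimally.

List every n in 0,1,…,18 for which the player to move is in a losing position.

0, 1, 4, 9, 14

Work bottom-up. With no move the player to move loses. Otherwise the position is W if at least one move leads to an L position for the opponent, and L if every move leads to a W.
n=0: no move → L
n=1: no move → L
n=2: can move to 0, which is L ⇒ W
n=3: can move to 0, which is L ⇒ W
n=4: moves to 2(W), 3(W); every one is W ⇒ L
n=5: can move to 0, which is L ⇒ W
n=6: can move to 4, which is L ⇒ W
n=7: can move to 0, which is L ⇒ W
n=8: can move to 4, which is L ⇒ W
n=9: moves to 6(W), 8(W); every one is W ⇒ L
n=10: can move to 9, which is L ⇒ W
n=11: can move to 0, which is L ⇒ W
n=12: can move to 9, which is L ⇒ W
n=13: can move to 0, which is L ⇒ W
n=14: moves to 7(W), 12(W), 13(W); every one is W ⇒ L
n=15: can move to 14, which is L ⇒ W
n=16: can move to 14, which is L ⇒ W
n=17: can move to 0, which is L ⇒ W
n=18: can move to 9, which is L ⇒ W
The losing starting values of n are exactly the entries labelled L in this table (5 of them).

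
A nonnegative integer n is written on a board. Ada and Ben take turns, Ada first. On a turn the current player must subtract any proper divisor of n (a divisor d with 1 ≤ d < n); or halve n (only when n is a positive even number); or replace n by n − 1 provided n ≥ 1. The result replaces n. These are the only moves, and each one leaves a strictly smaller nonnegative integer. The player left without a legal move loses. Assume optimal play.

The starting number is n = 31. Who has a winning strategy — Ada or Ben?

Ben wins.

Compute win/loss labels from the base case upward. A position with no move is L. Any other position is W if it can reach an L in one move, else L.
n=0: no move → L
n=1: →0(L), so W
n=2: →1(W) only, which is W, so L
n=3: →2(L), so W
n=4: →2(L), so W
n=5: →4(W) only, which is W, so L
n=6: →5(L), so W
n=7: →6(W) only, which is W, so L
n=8: →7(L), so W
n=9: →6(W), 8(W) — all W, so L
n=10: →5(L), so W
n=11: →10(W) only, which is W, so L
n=12: →9(L), so W
n=13: →12(W) only, which is W, so L
n=14: →7(L), so W
n=15: →10(W), 12(W), 14(W) — all W, so L
n=16: →15(L), so W
n=17: →16(W) only, which is W, so L
n=18: →9(L), so W
n=19: →18(W) only, which is W, so L
n=20: →15(L), so W
n=21: →14(W), 18(W), 20(W) — all W, so L
n=22: →11(L), so W
n=23: →22(W) only, which is W, so L
n=24: →21(L), so W
n=25: →20(W), 24(W) — all W, so L
n=26: →13(L), so W
n=27: →18(W), 24(W), 26(W) — all W, so L
n=28: →21(L), so W
n=29: →28(W) only, which is W, so L
n=30: →15(L), so W
n=31: →30(W) only, which is W, so L
The starting position 31 is L: whatever Ada does, the opponent receives a W position.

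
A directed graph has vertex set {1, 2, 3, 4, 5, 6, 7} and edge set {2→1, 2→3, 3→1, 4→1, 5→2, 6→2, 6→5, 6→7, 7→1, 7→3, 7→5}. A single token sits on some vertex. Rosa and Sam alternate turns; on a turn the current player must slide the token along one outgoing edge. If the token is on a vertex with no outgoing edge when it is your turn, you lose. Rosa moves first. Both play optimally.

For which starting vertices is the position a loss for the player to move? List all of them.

Label each position W (a win for the player to move) or L (a loss). A position with no legal move is L; any other position is W exactly when some move reaches an L, and L when every move reaches a W.
Every edge goes from a vertex to one that appears earlier in the order 1, 3, 2, 5, 4, 7, 6, so processing vertices in that order labels each vertex after all of its successors.
1: no outgoing edge → L
3: can move to 1, which is L ⇒ W
2: can move to 1, which is L ⇒ W
5: the only move is to 2(W), a W ⇒ L
4: can move to 1, which is L ⇒ W
7: can move to 5, which is L ⇒ W
6: can move to 5, which is L ⇒ W
The losing starting vertices are exactly the entries labelled L in this table (2 of them).

1, 5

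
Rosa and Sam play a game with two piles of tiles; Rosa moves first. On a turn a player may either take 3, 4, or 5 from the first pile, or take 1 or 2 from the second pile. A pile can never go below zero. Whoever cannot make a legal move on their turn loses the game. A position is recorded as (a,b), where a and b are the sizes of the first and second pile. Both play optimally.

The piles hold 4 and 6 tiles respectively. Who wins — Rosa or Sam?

Compute win/loss labels from the base case upward. A position with no move is L. Any other position is W if it can reach an L in one move, else L.
No move ever increases a pile, so every position that can arise here has a ≤ 4 and b ≤ 6; it is enough to label the cells with 0 ≤ a ≤ 4 and 0 ≤ b ≤ 6.
Every move lowers a or b (never raises either), so fill the grid row by row in increasing a, and left to right within a row: each cell's successors are then already labelled.
      b=0  b=1  b=2  b=3  b=4  b=5  b=6
a=0:    L    W    W    L    W    W    L
a=1:    L    W    W    L    W    W    L
a=2:    L    W    W    L    W    W    L
a=3:    W    L    W    W    L    W    W
a=4:    W    L    W    W    L    W    W
Cells with no legal move (terminal, hence L): (0,0), (1,0), (2,0).
The remaining L cells, each justified by listing all of its moves:
(0,3): moves to (0,2)(W), (0,1)(W); every one is W ⇒ L
(0,6): moves to (0,5)(W), (0,4)(W); every one is W ⇒ L
(1,3): moves to (1,2)(W), (1,1)(W); every one is W ⇒ L
(1,6): moves to (1,5)(W), (1,4)(W); every one is W ⇒ L
(2,3): moves to (2,2)(W), (2,1)(W); every one is W ⇒ L
(2,6): moves to (2,5)(W), (2,4)(W); every one is W ⇒ L
(3,1): moves to (0,1)(W), (3,0)(W); every one is W ⇒ L
(3,4): moves to (0,4)(W), (3,3)(W), (3,2)(W); every one is W ⇒ L
(4,1): moves to (1,1)(W), (0,1)(W), (4,0)(W); every one is W ⇒ L
(4,4): moves to (1,4)(W), (0,4)(W), (4,3)(W), (4,2)(W); every one is W ⇒ L
Every other cell has at least one move into one of the L cells above, so it is W.
The starting position (4,6) is W: Rosa should move to (1,6), handing over an L position.

Rosa wins.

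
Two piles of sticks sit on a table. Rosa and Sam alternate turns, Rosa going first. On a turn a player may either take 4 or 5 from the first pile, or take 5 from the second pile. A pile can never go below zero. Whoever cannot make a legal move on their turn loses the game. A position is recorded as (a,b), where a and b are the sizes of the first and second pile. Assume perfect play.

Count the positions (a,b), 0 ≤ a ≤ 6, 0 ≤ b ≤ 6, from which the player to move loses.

26

Classify positions by backward induction: terminal positions (no move available) are L. From any other position, the mover wins iff some move reaches an L.
Every move lowers a or b (never raises either), so fill the grid row by row in increasing a, and left to right within a row: each cell's successors are then already labelled.
      b=0  b=1  b=2  b=3  b=4  b=5  b=6
a=0:    L    L    L    L    L    W    W
a=1:    L    L    L    L    L    W    W
a=2:    L    L    L    L    L    W    W
a=3:    L    L    L    L    L    W    W
a=4:    W    W    W    W    W    L    L
a=5:    W    W    W    W    W    L    L
a=6:    W    W    W    W    W    L    L
Cells with no legal move (terminal, hence L): (0,0), (0,1), (0,2), (0,3), (0,4), (1,0), (1,1), (1,2), (1,3), (1,4), (2,0), (2,1), (2,2), (2,3), (2,4), (3,0), (3,1), (3,2), (3,3), (3,4).
The remaining L cells, each justified by listing all of its moves:
(4,5): moves to (0,5)(W), (4,0)(W); every one is W ⇒ L
(4,6): moves to (0,6)(W), (4,1)(W); every one is W ⇒ L
(5,5): moves to (1,5)(W), (0,5)(W), (5,0)(W); every one is W ⇒ L
(5,6): moves to (1,6)(W), (0,6)(W), (5,1)(W); every one is W ⇒ L
(6,5): moves to (2,5)(W), (1,5)(W), (6,0)(W); every one is W ⇒ L
(6,6): moves to (2,6)(W), (1,6)(W), (6,1)(W); every one is W ⇒ L
Every other cell has at least one move into one of the L cells above, so it is W.
L cells per row: a=0: 5, a=1: 5, a=2: 5, a=3: 5, a=4: 2, a=5: 2, a=6: 2; total 26.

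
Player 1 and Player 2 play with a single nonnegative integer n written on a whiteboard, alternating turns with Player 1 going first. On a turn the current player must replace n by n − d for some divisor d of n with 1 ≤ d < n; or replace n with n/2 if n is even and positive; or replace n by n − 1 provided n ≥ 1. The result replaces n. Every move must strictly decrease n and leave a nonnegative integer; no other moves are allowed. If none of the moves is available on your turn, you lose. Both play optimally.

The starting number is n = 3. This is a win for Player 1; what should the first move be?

Move to 2.

Positions with no move are L. A position that does have a move is losing for the player to move precisely when every available move leads to a winning position for the opponent. Fill in the labels:
n=0: no move → L
n=1: can move to 0, which is L ⇒ W
n=2: the only move is to 1(W), a W ⇒ L
n=3: can move to 2, which is L ⇒ W
From 3, the L positions reachable in one move are: 2.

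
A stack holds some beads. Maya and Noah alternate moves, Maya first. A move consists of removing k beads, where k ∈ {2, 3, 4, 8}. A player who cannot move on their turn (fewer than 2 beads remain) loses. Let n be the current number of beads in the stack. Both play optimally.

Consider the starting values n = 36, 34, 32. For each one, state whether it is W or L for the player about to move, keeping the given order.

Compute win/loss labels from the base case upward. A position with no move is L. Any other position is W if it can reach an L in one move, else L.
n=0: no move → L
n=1: no move → L
n=2: →0(L), so W
n=3: →1(L), so W
n=4: →1(L), so W
n=5: →1(L), so W
n=6: →4(W), 3(W), 2(W) — all W, so L
n=7: →5(W), 4(W), 3(W) — all W, so L
n=8: →6(L), so W
n=9: →7(L), so W
n=10: →7(L), so W
n=11: →7(L), so W
n=12: →10(W), 9(W), 8(W), 4(W) — all W, so L
n=13: →11(W), 10(W), 9(W), 5(W) — all W, so L
n=14: →12(L), so W
n=15: →13(L), so W
n=16: →13(L), so W
n=17: →13(L), so W
n=18: →16(W), 15(W), 14(W), 10(W) — all W, so L
n=19: →17(W), 16(W), 15(W), 11(W) — all W, so L
n=20: →18(L), so W
n=21: →19(L), so W
n=22: →19(L), so W
n=23: →19(L), so W
n=24: →22(W), 21(W), 20(W), 16(W) — all W, so L
n=25: →23(W), 22(W), 21(W), 17(W) — all W, so L
n=26: →24(L), so W
n=27: →25(L), so W
n=28: →25(L), so W
n=29: →25(L), so W
n=30: →28(W), 27(W), 26(W), 22(W) — all W, so L
n=31: →29(W), 28(W), 27(W), 23(W) — all W, so L
n=32: →30(L), so W
n=33: →31(L), so W
n=34: →31(L), so W
n=35: →31(L), so W
n=36: →34(W), 33(W), 32(W), 28(W) — all W, so L

36: L, 34: W, 32: W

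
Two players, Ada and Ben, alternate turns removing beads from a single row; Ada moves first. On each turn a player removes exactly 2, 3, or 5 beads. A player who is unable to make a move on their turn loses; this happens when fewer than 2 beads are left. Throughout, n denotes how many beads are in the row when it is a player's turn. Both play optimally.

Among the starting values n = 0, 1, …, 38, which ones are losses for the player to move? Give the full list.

0, 1, 7, 8, 14, 15, 21, 22, 28, 29, 35, 36

Work bottom-up. With no move the player to move loses. Otherwise the position is W if at least one move leads to an L position for the opponent, and L if every move leads to a W.
n=0: no move → L
n=1: no move → L
n=2: W (go to 0, an L position)
n=3: W (go to 1, an L position)
n=4: W (go to 1, an L position)
n=5: W (go to 0, an L position)
n=6: W (go to 1, an L position)
n=7: L (options 5(W), 4(W), 2(W) are all W)
n=8: L (options 6(W), 5(W), 3(W) are all W)
n=9: W (go to 7, an L position)
n=10: W (go to 8, an L position)
n=11: W (go to 8, an L position)
n=12: W (go to 7, an L position)
n=13: W (go to 8, an L position)
n=14: L (options 12(W), 11(W), 9(W) are all W)
n=15: L (options 13(W), 12(W), 10(W) are all W)
n=16: W (go to 14, an L position)
n=17: W (go to 15, an L position)
n=18: W (go to 15, an L position)
n=19: W (go to 14, an L position)
n=20: W (go to 15, an L position)
n=21: L (options 19(W), 18(W), 16(W) are all W)
n=22: L (options 20(W), 19(W), 17(W) are all W)
n=23: W (go to 21, an L position)
n=24: W (go to 22, an L position)
n=25: W (go to 22, an L position)
n=26: W (go to 21, an L position)
n=27: W (go to 22, an L position)
n=28: L (options 26(W), 25(W), 23(W) are all W)
n=29: L (options 27(W), 26(W), 24(W) are all W)
n=30: W (go to 28, an L position)
n=31: W (go to 29, an L position)
n=32: W (go to 29, an L position)
n=33: W (go to 28, an L position)
n=34: W (go to 29, an L position)
n=35: L (options 33(W), 32(W), 30(W) are all W)
n=36: L (options 34(W), 33(W), 31(W) are all W)
n=37: W (go to 35, an L position)
n=38: W (go to 36, an L position)
Reading off the rows marked L gives the requested list; there are 12 such values of n.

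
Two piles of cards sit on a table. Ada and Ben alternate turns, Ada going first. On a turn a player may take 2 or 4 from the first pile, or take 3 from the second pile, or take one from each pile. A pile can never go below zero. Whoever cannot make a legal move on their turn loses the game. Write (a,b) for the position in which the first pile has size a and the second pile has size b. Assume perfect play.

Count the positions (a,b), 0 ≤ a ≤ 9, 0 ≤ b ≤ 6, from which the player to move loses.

Use the standard recursion: the mover loses at a terminal position; elsewhere, the mover wins exactly when some move hands the opponent an L position.
Every move lowers a or b (never raises either), so fill the grid row by row in increasing a, and left to right within a row: each cell's successors are then already labelled.
      b=0  b=1  b=2  b=3  b=4  b=5  b=6
a=0:    L    L    L    W    W    W    L
a=1:    L    W    W    W    L    L    L
a=2:    W    W    W    L    L    W    W
a=3:    W    L    L    L    W    W    W
a=4:    W    W    W    W    W    L    W
a=5:    W    W    W    W    W    W    W
a=6:    L    L    L    W    W    W    L
a=7:    L    W    W    W    L    L    L
a=8:    W    W    W    L    L    W    W
a=9:    W    L    L    L    W    W    W
Cells with no legal move (terminal, hence L): (0,0), (0,1), (0,2), (1,0).
The remaining L cells, each justified by listing all of its moves:
(0,6): →(0,3)(W) only, which is W, so L
(1,4): →(1,1)(W), (0,3)(W) — all W, so L
(1,5): →(1,2)(W), (0,4)(W) — all W, so L
(1,6): →(1,3)(W), (0,5)(W) — all W, so L
(2,3): →(0,3)(W), (2,0)(W), (1,2)(W) — all W, so L
(2,4): →(0,4)(W), (2,1)(W), (1,3)(W) — all W, so L
(3,1): →(1,1)(W), (2,0)(W) — all W, so L
(3,2): →(1,2)(W), (2,1)(W) — all W, so L
(3,3): →(1,3)(W), (3,0)(W), (2,2)(W) — all W, so L
(4,5): →(2,5)(W), (0,5)(W), (4,2)(W), (3,4)(W) — all W, so L
(6,0): →(4,0)(W), (2,0)(W) — all W, so L
(6,1): →(4,1)(W), (2,1)(W), (5,0)(W) — all W, so L
(6,2): →(4,2)(W), (2,2)(W), (5,1)(W) — all W, so L
(6,6): →(4,6)(W), (2,6)(W), (6,3)(W), (5,5)(W) — all W, so L
(7,0): →(5,0)(W), (3,0)(W) — all W, so L
(7,4): →(5,4)(W), (3,4)(W), (7,1)(W), (6,3)(W) — all W, so L
(7,5): →(5,5)(W), (3,5)(W), (7,2)(W), (6,4)(W) — all W, so L
(7,6): →(5,6)(W), (3,6)(W), (7,3)(W), (6,5)(W) — all W, so L
(8,3): →(6,3)(W), (4,3)(W), (8,0)(W), (7,2)(W) — all W, so L
(8,4): →(6,4)(W), (4,4)(W), (8,1)(W), (7,3)(W) — all W, so L
(9,1): →(7,1)(W), (5,1)(W), (8,0)(W) — all W, so L
(9,2): →(7,2)(W), (5,2)(W), (8,1)(W) — all W, so L
(9,3): →(7,3)(W), (5,3)(W), (9,0)(W), (8,2)(W) — all W, so L
Every other cell has at least one move into one of the L cells above, so it is W.
L cells per row: a=0: 4, a=1: 4, a=2: 2, a=3: 3, a=4: 1, a=5: 0, a=6: 4, a=7: 4, a=8: 2, a=9: 3; total 27.

27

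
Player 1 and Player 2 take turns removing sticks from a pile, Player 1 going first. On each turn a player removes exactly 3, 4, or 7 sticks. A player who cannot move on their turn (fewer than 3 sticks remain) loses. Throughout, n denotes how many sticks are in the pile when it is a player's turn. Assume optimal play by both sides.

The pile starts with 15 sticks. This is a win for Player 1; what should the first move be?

Remove 3, leaving 12.

Classify positions by backward induction: terminal positions (no move available) are L. From any other position, the mover wins iff some move reaches an L.
n=0: no move → L
n=1: no move → L
n=2: no move → L
n=3: reaches L-position 0 → W
n=4: reaches L-position 1 → W
n=5: reaches L-position 2 → W
n=6: reaches L-position 2 → W
n=7: reaches L-position 0 → W
n=8: reaches L-position 1 → W
n=9: reaches L-position 2 → W
n=10: only reaches 7(W), 6(W), 3(W), all W → L
n=11: only reaches 8(W), 7(W), 4(W), all W → L
n=12: only reaches 9(W), 8(W), 5(W), all W → L
n=13: reaches L-position 10 → W
n=14: reaches L-position 11 → W
n=15: reaches L-position 12 → W
From 15, the L positions reachable in one move are: 12, 11. Any move reaching one of these is winning.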